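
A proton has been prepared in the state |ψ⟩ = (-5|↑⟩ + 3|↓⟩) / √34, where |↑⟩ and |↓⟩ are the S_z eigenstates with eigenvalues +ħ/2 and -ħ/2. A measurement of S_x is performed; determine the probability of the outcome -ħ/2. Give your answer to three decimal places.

0.941

|-x⟩ = (|↑⟩ - |↓⟩)/√2, so ⟨-x|ψ⟩ = (-8) / (√2·√34).
P = |-8|² / 68 = 64/68.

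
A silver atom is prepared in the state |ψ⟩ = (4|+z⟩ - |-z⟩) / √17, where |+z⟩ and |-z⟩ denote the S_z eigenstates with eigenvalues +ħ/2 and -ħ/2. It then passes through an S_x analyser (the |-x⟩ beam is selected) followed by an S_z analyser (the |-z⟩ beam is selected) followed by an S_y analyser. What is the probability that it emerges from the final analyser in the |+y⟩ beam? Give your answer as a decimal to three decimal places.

First analyser (S_x): P(|-x⟩) = |⟨-x|ψ⟩|² = 25/34.
After stage 1 the state is |-x⟩; P(|-z⟩) = |⟨-z|-x⟩|² = 1/2.
After stage 2 the state is |-z⟩; P(|+y⟩) = |⟨+y|-z⟩|² = 1/2.
Joint probability = 25/34 × 1/2 × 1/2 = 0.184.

0.184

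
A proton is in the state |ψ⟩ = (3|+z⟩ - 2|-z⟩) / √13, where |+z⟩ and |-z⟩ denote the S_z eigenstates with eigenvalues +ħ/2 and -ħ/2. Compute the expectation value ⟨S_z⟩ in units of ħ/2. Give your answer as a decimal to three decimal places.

⟨σ_z⟩ = |a|² - |b|² divided by |a|²+|b|², with a, b the |+z⟩, |-z⟩ amplitudes.
= (9 - 4)/13 = 5/13.
⟨S_z⟩ = (ħ/2)·⟨σ_z⟩.

0.385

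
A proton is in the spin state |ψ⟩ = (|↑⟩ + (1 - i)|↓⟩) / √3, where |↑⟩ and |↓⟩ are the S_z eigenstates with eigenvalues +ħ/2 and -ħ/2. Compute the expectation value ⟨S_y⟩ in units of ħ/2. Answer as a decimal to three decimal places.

⟨σ_y⟩ = 2 Im(a* b)/(|a|²+|b|²) with a = 1, b = (1 - i).
a* b = (1 - i), so ⟨σ_y⟩ = -2/3.
⟨S_y⟩ = (ħ/2)·⟨σ_y⟩.

-0.667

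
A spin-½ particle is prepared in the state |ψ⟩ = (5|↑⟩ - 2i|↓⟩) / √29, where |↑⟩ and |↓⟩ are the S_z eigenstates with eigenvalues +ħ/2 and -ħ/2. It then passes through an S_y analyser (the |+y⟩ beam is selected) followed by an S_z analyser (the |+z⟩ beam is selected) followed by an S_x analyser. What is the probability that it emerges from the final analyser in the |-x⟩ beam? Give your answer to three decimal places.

0.039

First analyser (S_y): P(|+y⟩) = |⟨+y|ψ⟩|² = 9/58.
After stage 1 the state is |+y⟩; P(|+z⟩) = |⟨+z|+y⟩|² = 1/2.
After stage 2 the state is |+z⟩; P(|-x⟩) = |⟨-x|+z⟩|² = 1/2.
Joint probability = 9/58 × 1/2 × 1/2 = 0.039.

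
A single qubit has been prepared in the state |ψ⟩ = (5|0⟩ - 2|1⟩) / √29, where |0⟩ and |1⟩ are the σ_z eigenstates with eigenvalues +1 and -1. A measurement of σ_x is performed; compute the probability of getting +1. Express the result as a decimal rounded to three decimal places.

|+x⟩ = (|0⟩ + |1⟩)/√2, so ⟨+x|ψ⟩ = (3) / (√2·√29).
P = |3|² / 58 = 9/58.

0.155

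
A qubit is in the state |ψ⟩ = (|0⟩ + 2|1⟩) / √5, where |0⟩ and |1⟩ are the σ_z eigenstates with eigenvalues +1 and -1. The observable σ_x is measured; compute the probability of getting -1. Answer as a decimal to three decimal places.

|-x⟩ = (|0⟩ - |1⟩)/√2, so ⟨-x|ψ⟩ = (-1) / (√2·√5).
P = |-1|² / 10 = 1/10.

0.100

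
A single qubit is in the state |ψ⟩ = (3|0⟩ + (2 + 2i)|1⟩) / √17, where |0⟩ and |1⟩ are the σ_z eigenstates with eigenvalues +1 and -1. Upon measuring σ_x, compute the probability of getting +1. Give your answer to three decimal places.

0.853

|+x⟩ = (|0⟩ + |1⟩)/√2, so ⟨+x|ψ⟩ = (5 + 2i) / (√2·√17).
P = |5 + 2i|² / 34 = 29/34.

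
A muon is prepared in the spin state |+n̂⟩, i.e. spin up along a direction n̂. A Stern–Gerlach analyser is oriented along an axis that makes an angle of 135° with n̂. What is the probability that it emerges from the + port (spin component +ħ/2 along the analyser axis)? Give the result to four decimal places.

0.1464

For spin-½, the probability of finding spin-up along an axis at angle θ to the initial spin direction is cos²(θ/2); spin-down is sin²(θ/2).
θ = 135°, so P = cos²(67.5°) ≈ 0.1464.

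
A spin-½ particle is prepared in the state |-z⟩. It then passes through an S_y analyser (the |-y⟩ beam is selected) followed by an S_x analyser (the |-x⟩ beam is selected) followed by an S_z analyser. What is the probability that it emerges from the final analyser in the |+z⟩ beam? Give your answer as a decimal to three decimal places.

First analyser (S_y): from |-z⟩, P(|-y⟩) = 1/2.
After stage 1 the state is |-y⟩; P(|-x⟩) = |⟨-x|-y⟩|² = 1/2.
After stage 2 the state is |-x⟩; P(|+z⟩) = |⟨+z|-x⟩|² = 1/2.
Joint probability = 1/2 × 1/2 × 1/2 = 0.125.

0.125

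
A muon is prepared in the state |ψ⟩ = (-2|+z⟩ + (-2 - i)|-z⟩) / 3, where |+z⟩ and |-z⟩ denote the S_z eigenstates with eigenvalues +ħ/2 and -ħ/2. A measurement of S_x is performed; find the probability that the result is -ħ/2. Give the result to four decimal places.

0.0556

|-x⟩ = (|+z⟩ - |-z⟩)/√2, so ⟨-x|ψ⟩ = (i) / (√2·3).
P = |i|² / 18 = 1/18.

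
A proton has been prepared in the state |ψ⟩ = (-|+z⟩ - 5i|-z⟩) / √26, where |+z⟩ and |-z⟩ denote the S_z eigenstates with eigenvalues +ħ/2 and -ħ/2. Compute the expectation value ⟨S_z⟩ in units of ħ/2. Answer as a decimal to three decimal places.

-0.923

⟨σ_z⟩ = |a|² - |b|² divided by |a|²+|b|², with a, b the |+z⟩, |-z⟩ amplitudes.
= (1 - 25)/26 = -24/26.
⟨S_z⟩ = (ħ/2)·⟨σ_z⟩.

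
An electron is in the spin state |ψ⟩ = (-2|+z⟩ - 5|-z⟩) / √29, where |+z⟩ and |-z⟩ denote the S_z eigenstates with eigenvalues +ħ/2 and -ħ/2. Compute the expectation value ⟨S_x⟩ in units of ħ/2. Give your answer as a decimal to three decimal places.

0.690

⟨σ_x⟩ = 2 Re(a* b)/(|a|²+|b|²) with a = -2, b = -5.
a* b = 10, so ⟨σ_x⟩ = 20/29.
⟨S_x⟩ = (ħ/2)·⟨σ_x⟩.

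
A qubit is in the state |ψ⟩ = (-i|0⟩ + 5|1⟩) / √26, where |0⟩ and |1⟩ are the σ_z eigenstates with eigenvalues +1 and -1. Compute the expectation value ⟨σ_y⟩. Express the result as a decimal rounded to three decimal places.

0.385

⟨σ_y⟩ = 2 Im(a* b)/(|a|²+|b|²) with a = -i, b = 5.
a* b = 5i, so ⟨σ_y⟩ = 10/26.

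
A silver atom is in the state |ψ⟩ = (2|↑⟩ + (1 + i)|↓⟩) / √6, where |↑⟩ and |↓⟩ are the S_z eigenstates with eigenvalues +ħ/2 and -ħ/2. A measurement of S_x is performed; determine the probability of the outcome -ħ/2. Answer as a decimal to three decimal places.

0.167

|-x⟩ = (|↑⟩ - |↓⟩)/√2, so ⟨-x|ψ⟩ = (1 - i) / (√2·√6).
P = |1 - i|² / 12 = 2/12.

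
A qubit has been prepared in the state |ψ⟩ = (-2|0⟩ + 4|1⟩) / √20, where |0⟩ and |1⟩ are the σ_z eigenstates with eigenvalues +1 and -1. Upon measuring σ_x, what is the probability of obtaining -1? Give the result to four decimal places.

0.9000

|-x⟩ = (|0⟩ - |1⟩)/√2, so ⟨-x|ψ⟩ = (-6) / (√2·√20).
P = |-6|² / 40 = 36/40.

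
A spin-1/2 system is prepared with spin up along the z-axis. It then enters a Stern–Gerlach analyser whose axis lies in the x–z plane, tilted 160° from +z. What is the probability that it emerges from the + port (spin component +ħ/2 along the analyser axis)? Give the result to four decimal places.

0.0302

For spin-½, the probability of finding spin-up along an axis at angle θ to the initial spin direction is cos²(θ/2); spin-down is sin²(θ/2).
θ = 160°, so P = cos²(80°) ≈ 0.0302.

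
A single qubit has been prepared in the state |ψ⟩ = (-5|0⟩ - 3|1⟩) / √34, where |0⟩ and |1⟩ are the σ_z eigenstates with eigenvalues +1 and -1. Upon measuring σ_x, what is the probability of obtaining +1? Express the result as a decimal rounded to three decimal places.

|+x⟩ = (|0⟩ + |1⟩)/√2, so ⟨+x|ψ⟩ = (-8) / (√2·√34).
P = |-8|² / 68 = 64/68.

0.941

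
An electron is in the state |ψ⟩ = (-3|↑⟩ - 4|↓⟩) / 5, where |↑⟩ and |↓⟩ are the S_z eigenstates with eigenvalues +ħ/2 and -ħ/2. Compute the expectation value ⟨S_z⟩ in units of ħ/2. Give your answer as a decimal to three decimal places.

⟨σ_z⟩ = |a|² - |b|² divided by |a|²+|b|², with a, b the |↑⟩, |↓⟩ amplitudes.
= (9 - 16)/25 = -7/25.
⟨S_z⟩ = (ħ/2)·⟨σ_z⟩.

-0.280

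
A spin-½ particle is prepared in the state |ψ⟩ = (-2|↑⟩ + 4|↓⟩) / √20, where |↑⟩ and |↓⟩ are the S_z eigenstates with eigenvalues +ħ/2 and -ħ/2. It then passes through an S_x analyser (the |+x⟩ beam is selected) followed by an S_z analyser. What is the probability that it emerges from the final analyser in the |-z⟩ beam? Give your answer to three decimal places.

0.050

First analyser (S_x): P(|+x⟩) = |⟨+x|ψ⟩|² = 4/40.
After stage 1 the state is |+x⟩; P(|-z⟩) = |⟨-z|+x⟩|² = 1/2.
Joint probability = 4/40 × 1/2 = 0.050.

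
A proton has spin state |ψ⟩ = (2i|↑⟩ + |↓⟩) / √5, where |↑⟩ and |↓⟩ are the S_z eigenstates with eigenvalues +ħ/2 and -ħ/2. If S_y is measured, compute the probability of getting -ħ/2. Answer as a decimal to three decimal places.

0.900

|-y⟩ = (|↑⟩ - i|↓⟩)/√2, so ⟨-y|ψ⟩ = (3i) / (√2·√5).
P = |3i|² / 10 = 9/10.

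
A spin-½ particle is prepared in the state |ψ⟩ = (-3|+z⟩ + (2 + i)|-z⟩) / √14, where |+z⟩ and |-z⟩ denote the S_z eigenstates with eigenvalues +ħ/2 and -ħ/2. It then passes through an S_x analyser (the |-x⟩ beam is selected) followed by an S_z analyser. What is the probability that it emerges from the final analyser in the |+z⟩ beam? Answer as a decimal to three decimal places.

First analyser (S_x): P(|-x⟩) = |⟨-x|ψ⟩|² = 26/28.
After stage 1 the state is |-x⟩; P(|+z⟩) = |⟨+z|-x⟩|² = 1/2.
Joint probability = 26/28 × 1/2 = 0.464.

0.464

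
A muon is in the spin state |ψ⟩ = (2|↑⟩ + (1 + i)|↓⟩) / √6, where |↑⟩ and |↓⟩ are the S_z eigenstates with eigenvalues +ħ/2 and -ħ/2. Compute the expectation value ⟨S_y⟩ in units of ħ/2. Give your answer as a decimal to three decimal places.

0.667

⟨σ_y⟩ = 2 Im(a* b)/(|a|²+|b|²) with a = 2, b = (1 + i).
a* b = (2 + 2i), so ⟨σ_y⟩ = 4/6.
⟨S_y⟩ = (ħ/2)·⟨σ_y⟩.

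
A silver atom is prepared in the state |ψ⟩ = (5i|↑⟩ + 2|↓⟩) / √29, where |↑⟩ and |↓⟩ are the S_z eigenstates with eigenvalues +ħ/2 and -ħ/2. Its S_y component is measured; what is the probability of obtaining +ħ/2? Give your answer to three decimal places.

0.155

|+y⟩ = (|↑⟩ + i|↓⟩)/√2, so ⟨+y|ψ⟩ = (3i) / (√2·√29).
P = |3i|² / 58 = 9/58.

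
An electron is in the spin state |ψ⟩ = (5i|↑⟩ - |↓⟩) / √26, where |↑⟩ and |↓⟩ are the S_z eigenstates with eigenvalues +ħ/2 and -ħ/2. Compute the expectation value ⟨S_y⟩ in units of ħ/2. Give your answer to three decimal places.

0.385

⟨σ_y⟩ = 2 Im(a* b)/(|a|²+|b|²) with a = 5i, b = -1.
a* b = 5i, so ⟨σ_y⟩ = 10/26.
⟨S_y⟩ = (ħ/2)·⟨σ_y⟩.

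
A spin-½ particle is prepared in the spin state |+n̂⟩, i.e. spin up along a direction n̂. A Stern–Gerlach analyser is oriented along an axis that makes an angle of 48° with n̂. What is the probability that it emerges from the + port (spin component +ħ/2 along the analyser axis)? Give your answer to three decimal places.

For spin-½, the probability of finding spin-up along an axis at angle θ to the initial spin direction is cos²(θ/2); spin-down is sin²(θ/2).
θ = 48°, so P = cos²(24°) ≈ 0.835.

0.835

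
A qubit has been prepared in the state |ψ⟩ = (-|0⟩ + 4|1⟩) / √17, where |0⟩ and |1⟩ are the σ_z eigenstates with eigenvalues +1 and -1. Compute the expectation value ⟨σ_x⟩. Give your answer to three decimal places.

-0.471

⟨σ_x⟩ = 2 Re(a* b)/(|a|²+|b|²) with a = -1, b = 4.
a* b = -4, so ⟨σ_x⟩ = -8/17.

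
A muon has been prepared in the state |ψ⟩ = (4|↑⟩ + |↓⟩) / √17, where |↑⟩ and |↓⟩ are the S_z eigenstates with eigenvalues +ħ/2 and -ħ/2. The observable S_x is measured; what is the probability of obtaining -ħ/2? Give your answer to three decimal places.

0.265

|-x⟩ = (|↑⟩ - |↓⟩)/√2, so ⟨-x|ψ⟩ = (3) / (√2·√17).
P = |3|² / 34 = 9/34.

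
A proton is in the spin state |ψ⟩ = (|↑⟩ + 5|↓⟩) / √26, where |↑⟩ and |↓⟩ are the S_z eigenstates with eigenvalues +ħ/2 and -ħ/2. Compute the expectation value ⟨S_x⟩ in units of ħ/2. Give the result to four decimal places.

0.3846

⟨σ_x⟩ = 2 Re(a* b)/(|a|²+|b|²) with a = 1, b = 5.
a* b = 5, so ⟨σ_x⟩ = 10/26.
⟨S_x⟩ = (ħ/2)·⟨σ_x⟩.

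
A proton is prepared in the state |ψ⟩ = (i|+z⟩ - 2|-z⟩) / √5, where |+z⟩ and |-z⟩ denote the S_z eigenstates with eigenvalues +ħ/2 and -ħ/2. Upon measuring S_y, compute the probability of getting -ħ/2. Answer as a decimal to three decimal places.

|-y⟩ = (|+z⟩ - i|-z⟩)/√2, so ⟨-y|ψ⟩ = (-i) / (√2·√5).
P = |-i|² / 10 = 1/10.

0.100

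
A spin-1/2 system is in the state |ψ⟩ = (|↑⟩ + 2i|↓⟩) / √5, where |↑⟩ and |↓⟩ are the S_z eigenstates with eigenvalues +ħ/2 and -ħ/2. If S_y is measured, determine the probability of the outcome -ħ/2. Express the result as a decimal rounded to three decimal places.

|-y⟩ = (|↑⟩ - i|↓⟩)/√2, so ⟨-y|ψ⟩ = (-1) / (√2·√5).
P = |-1|² / 10 = 1/10.

0.100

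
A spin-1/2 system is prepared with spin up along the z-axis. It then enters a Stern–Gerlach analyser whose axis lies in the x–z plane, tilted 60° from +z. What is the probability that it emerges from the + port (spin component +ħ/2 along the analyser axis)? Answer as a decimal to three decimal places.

0.750

For spin-½, the probability of finding spin-up along an axis at angle θ to the initial spin direction is cos²(θ/2); spin-down is sin²(θ/2).
θ = 60°, so P = cos²(30°) ≈ 0.750.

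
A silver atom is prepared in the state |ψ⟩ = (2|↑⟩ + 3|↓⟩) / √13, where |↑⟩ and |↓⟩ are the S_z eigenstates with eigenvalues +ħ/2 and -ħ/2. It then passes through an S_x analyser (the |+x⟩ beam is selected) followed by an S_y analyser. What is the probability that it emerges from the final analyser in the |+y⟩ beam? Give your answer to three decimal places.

First analyser (S_x): P(|+x⟩) = |⟨+x|ψ⟩|² = 25/26.
After stage 1 the state is |+x⟩; P(|+y⟩) = |⟨+y|+x⟩|² = 1/2.
Joint probability = 25/26 × 1/2 = 0.481.

0.481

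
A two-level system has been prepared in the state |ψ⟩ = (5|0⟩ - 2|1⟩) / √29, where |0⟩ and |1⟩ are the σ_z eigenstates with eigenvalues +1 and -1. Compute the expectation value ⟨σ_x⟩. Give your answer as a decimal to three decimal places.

-0.690

⟨σ_x⟩ = 2 Re(a* b)/(|a|²+|b|²) with a = 5, b = -2.
a* b = -10, so ⟨σ_x⟩ = -20/29.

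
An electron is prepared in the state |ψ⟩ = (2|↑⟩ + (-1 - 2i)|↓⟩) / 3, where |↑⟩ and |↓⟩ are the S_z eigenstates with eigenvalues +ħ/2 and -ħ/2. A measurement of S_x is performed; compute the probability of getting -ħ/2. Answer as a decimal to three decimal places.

0.722

|-x⟩ = (|↑⟩ - |↓⟩)/√2, so ⟨-x|ψ⟩ = (3 + 2i) / (√2·3).
P = |3 + 2i|² / 18 = 13/18.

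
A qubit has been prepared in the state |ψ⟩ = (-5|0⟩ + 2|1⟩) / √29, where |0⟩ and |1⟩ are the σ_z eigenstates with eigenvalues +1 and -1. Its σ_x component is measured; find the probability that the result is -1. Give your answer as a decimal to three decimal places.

0.845

|-x⟩ = (|0⟩ - |1⟩)/√2, so ⟨-x|ψ⟩ = (-7) / (√2·√29).
P = |-7|² / 58 = 49/58.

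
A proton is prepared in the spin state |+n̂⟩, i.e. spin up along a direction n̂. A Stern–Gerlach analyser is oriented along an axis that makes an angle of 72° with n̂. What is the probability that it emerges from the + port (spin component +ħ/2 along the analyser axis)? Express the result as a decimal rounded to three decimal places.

For spin-½, the probability of finding spin-up along an axis at angle θ to the initial spin direction is cos²(θ/2); spin-down is sin²(θ/2).
θ = 72°, so P = cos²(36°) ≈ 0.655.

0.655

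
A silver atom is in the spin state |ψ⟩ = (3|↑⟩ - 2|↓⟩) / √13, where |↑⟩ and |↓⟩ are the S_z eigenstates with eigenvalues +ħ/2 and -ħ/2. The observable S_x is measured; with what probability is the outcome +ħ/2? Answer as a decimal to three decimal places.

0.038

|+x⟩ = (|↑⟩ + |↓⟩)/√2, so ⟨+x|ψ⟩ = (1) / (√2·√13).
P = |1|² / 26 = 1/26.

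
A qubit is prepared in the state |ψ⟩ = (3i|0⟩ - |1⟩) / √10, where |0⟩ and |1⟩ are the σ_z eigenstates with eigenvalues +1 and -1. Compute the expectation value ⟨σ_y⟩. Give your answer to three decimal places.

0.600

⟨σ_y⟩ = 2 Im(a* b)/(|a|²+|b|²) with a = 3i, b = -1.
a* b = 3i, so ⟨σ_y⟩ = 6/10.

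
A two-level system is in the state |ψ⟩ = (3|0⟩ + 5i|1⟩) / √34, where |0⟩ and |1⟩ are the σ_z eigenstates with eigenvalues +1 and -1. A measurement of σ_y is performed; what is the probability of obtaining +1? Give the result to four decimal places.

0.9412

|+y⟩ = (|0⟩ + i|1⟩)/√2, so ⟨+y|ψ⟩ = (8) / (√2·√34).
P = |8|² / 68 = 64/68.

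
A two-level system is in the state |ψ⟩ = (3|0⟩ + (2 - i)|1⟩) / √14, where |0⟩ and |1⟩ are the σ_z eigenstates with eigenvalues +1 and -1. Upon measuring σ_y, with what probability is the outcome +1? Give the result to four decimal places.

|+y⟩ = (|0⟩ + i|1⟩)/√2, so ⟨+y|ψ⟩ = (2 - 2i) / (√2·√14).
P = |2 - 2i|² / 28 = 8/28.

0.2857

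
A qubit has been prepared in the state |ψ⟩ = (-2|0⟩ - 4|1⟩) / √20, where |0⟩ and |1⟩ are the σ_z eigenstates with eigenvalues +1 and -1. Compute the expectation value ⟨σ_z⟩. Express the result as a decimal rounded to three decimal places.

-0.600

⟨σ_z⟩ = |a|² - |b|² divided by |a|²+|b|², with a, b the |0⟩, |1⟩ amplitudes.
= (4 - 16)/20 = -12/20.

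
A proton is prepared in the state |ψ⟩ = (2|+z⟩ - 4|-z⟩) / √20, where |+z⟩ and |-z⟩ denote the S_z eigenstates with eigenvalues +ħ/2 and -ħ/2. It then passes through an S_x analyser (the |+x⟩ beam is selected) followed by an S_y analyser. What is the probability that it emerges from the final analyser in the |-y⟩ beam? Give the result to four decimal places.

First analyser (S_x): P(|+x⟩) = |⟨+x|ψ⟩|² = 4/40.
After stage 1 the state is |+x⟩; P(|-y⟩) = |⟨-y|+x⟩|² = 1/2.
Joint probability = 4/40 × 1/2 = 0.0500.

0.0500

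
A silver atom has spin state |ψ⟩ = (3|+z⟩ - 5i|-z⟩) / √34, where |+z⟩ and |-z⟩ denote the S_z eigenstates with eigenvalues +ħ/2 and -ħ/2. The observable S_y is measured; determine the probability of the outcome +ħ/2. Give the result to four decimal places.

0.0588

|+y⟩ = (|+z⟩ + i|-z⟩)/√2, so ⟨+y|ψ⟩ = (-2) / (√2·√34).
P = |-2|² / 68 = 4/68.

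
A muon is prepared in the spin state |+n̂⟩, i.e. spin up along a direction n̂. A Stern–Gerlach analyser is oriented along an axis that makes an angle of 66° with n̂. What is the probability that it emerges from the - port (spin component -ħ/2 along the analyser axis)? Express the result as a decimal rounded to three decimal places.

0.297

For spin-½, the probability of finding spin-up along an axis at angle θ to the initial spin direction is cos²(θ/2); spin-down is sin²(θ/2).
θ = 66°, so P = sin²(33°) ≈ 0.297.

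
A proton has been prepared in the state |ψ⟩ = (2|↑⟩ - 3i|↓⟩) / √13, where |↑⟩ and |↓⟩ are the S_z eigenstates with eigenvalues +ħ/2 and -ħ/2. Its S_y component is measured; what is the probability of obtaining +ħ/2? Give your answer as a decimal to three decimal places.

0.038

|+y⟩ = (|↑⟩ + i|↓⟩)/√2, so ⟨+y|ψ⟩ = (-1) / (√2·√13).
P = |-1|² / 26 = 1/26.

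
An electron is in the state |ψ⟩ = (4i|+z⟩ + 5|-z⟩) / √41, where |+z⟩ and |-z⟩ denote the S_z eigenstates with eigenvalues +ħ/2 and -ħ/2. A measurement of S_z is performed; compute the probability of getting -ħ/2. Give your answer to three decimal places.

0.610

The -ħ/2 outcome corresponds to |-z⟩. Its amplitude in |ψ⟩ is 5/√41.
P = |5|² / 41 = 25/41.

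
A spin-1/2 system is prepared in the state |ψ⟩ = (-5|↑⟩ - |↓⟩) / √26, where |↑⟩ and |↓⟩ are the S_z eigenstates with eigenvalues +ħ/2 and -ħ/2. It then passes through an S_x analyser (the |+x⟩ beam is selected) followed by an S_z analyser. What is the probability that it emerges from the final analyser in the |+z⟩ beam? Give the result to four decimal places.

First analyser (S_x): P(|+x⟩) = |⟨+x|ψ⟩|² = 36/52.
After stage 1 the state is |+x⟩; P(|+z⟩) = |⟨+z|+x⟩|² = 1/2.
Joint probability = 36/52 × 1/2 = 0.3462.

0.3462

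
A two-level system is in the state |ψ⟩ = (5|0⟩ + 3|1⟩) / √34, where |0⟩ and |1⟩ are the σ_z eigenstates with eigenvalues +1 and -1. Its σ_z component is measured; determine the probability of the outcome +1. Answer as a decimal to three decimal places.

The +1 outcome corresponds to |0⟩. Its amplitude in |ψ⟩ is 5/√34.
P = |5|² / 34 = 25/34.

0.735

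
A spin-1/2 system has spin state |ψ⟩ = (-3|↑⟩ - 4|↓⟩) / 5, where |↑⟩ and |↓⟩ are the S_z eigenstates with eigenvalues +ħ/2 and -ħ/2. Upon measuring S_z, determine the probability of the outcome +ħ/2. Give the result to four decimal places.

0.3600

The +ħ/2 outcome corresponds to |↑⟩. Its amplitude in |ψ⟩ is -3/5.
P = |-3|² / 25 = 9/25.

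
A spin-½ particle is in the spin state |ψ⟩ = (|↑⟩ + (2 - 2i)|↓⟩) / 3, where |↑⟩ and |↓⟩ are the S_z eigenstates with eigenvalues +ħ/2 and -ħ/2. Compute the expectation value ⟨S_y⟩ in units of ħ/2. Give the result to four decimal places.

⟨σ_y⟩ = 2 Im(a* b)/(|a|²+|b|²) with a = 1, b = (2 - 2i).
a* b = (2 - 2i), so ⟨σ_y⟩ = -4/9.
⟨S_y⟩ = (ħ/2)·⟨σ_y⟩.

-0.4444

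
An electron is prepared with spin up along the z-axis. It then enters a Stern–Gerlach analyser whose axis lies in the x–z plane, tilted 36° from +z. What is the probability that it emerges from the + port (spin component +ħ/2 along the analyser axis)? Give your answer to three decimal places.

0.905

For spin-½, the probability of finding spin-up along an axis at angle θ to the initial spin direction is cos²(θ/2); spin-down is sin²(θ/2).
θ = 36°, so P = cos²(18°) ≈ 0.905.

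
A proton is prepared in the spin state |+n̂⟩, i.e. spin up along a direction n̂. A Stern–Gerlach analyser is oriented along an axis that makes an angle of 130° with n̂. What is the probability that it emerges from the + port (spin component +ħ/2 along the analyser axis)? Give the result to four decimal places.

For spin-½, the probability of finding spin-up along an axis at angle θ to the initial spin direction is cos²(θ/2); spin-down is sin²(θ/2).
θ = 130°, so P = cos²(65°) ≈ 0.1786.

0.1786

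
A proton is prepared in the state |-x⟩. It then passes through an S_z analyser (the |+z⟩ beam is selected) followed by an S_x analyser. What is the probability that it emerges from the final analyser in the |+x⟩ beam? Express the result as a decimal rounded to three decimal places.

First analyser (S_z): from |-x⟩, P(|+z⟩) = 1/2.
After stage 1 the state is |+z⟩; P(|+x⟩) = |⟨+x|+z⟩|² = 1/2.
Joint probability = 1/2 × 1/2 = 0.250.

0.250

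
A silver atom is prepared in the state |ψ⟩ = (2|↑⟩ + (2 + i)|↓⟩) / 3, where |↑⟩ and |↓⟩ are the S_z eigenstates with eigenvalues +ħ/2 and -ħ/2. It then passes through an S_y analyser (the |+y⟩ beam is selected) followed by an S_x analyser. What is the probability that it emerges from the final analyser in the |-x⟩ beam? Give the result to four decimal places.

0.3611

First analyser (S_y): P(|+y⟩) = |⟨+y|ψ⟩|² = 13/18.
After stage 1 the state is |+y⟩; P(|-x⟩) = |⟨-x|+y⟩|² = 1/2.
Joint probability = 13/18 × 1/2 = 0.3611.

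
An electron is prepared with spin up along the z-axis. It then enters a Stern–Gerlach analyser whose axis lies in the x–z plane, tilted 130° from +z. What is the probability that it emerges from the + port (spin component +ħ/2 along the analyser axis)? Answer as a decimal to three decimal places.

For spin-½, the probability of finding spin-up along an axis at angle θ to the initial spin direction is cos²(θ/2); spin-down is sin²(θ/2).
θ = 130°, so P = cos²(65°) ≈ 0.179.

0.179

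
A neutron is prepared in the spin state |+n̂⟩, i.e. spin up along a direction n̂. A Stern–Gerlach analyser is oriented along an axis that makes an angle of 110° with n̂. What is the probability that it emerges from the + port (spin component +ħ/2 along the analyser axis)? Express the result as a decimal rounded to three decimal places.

0.329

For spin-½, the probability of finding spin-up along an axis at angle θ to the initial spin direction is cos²(θ/2); spin-down is sin²(θ/2).
θ = 110°, so P = cos²(55°) ≈ 0.329.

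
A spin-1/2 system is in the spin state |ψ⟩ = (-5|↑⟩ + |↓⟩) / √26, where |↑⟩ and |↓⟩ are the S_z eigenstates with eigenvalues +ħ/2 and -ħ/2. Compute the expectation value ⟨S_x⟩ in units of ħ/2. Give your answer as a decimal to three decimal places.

-0.385

⟨σ_x⟩ = 2 Re(a* b)/(|a|²+|b|²) with a = -5, b = 1.
a* b = -5, so ⟨σ_x⟩ = -10/26.
⟨S_x⟩ = (ħ/2)·⟨σ_x⟩.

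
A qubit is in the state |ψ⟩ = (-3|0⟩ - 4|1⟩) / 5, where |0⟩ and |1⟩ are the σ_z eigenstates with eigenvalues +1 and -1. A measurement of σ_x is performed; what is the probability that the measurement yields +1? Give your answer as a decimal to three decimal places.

0.980

|+x⟩ = (|0⟩ + |1⟩)/√2, so ⟨+x|ψ⟩ = (-7) / (√2·5).
P = |-7|² / 50 = 49/50.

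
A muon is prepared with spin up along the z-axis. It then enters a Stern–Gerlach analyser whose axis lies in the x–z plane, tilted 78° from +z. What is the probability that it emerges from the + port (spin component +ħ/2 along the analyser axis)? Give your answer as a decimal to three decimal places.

For spin-½, the probability of finding spin-up along an axis at angle θ to the initial spin direction is cos²(θ/2); spin-down is sin²(θ/2).
θ = 78°, so P = cos²(39°) ≈ 0.604.

0.604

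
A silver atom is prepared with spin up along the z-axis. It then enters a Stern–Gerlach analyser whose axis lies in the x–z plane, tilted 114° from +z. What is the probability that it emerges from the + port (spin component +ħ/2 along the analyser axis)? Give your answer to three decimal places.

For spin-½, the probability of finding spin-up along an axis at angle θ to the initial spin direction is cos²(θ/2); spin-down is sin²(θ/2).
θ = 114°, so P = cos²(57°) ≈ 0.297.

0.297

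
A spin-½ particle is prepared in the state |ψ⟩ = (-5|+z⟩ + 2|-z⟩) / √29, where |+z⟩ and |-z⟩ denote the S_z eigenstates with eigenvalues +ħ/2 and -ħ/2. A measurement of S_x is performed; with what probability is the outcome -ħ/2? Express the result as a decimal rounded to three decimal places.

0.845

|-x⟩ = (|+z⟩ - |-z⟩)/√2, so ⟨-x|ψ⟩ = (-7) / (√2·√29).
P = |-7|² / 58 = 49/58.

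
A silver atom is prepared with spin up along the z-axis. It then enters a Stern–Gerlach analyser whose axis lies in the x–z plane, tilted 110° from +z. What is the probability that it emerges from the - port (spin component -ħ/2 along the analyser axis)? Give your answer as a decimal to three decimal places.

0.671

For spin-½, the probability of finding spin-up along an axis at angle θ to the initial spin direction is cos²(θ/2); spin-down is sin²(θ/2).
θ = 110°, so P = sin²(55°) ≈ 0.671.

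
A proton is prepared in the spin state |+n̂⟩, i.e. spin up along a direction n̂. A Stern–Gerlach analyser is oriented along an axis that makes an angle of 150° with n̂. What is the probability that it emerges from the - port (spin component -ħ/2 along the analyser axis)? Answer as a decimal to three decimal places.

0.933

For spin-½, the probability of finding spin-up along an axis at angle θ to the initial spin direction is cos²(θ/2); spin-down is sin²(θ/2).
θ = 150°, so P = sin²(75°) ≈ 0.933.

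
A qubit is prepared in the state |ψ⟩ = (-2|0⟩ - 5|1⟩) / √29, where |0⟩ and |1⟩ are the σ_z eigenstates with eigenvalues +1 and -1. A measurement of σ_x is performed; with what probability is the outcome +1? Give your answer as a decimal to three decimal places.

0.845

|+x⟩ = (|0⟩ + |1⟩)/√2, so ⟨+x|ψ⟩ = (-7) / (√2·√29).
P = |-7|² / 58 = 49/58.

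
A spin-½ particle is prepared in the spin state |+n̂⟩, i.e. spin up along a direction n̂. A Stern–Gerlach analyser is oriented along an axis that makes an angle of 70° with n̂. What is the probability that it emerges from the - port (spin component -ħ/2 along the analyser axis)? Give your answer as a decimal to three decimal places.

0.329

For spin-½, the probability of finding spin-up along an axis at angle θ to the initial spin direction is cos²(θ/2); spin-down is sin²(θ/2).
θ = 70°, so P = sin²(35°) ≈ 0.329.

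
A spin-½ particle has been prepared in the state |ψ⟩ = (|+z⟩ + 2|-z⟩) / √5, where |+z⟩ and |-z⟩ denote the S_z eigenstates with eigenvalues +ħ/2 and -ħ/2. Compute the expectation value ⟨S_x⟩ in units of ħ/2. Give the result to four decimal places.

⟨σ_x⟩ = 2 Re(a* b)/(|a|²+|b|²) with a = 1, b = 2.
a* b = 2, so ⟨σ_x⟩ = 4/5.
⟨S_x⟩ = (ħ/2)·⟨σ_x⟩.

0.8000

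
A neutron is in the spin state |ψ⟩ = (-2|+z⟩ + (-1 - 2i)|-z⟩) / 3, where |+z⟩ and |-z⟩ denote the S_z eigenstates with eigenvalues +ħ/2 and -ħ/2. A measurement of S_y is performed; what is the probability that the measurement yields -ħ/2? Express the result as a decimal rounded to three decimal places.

0.056

|-y⟩ = (|+z⟩ - i|-z⟩)/√2, so ⟨-y|ψ⟩ = (-i) / (√2·3).
P = |-i|² / 18 = 1/18.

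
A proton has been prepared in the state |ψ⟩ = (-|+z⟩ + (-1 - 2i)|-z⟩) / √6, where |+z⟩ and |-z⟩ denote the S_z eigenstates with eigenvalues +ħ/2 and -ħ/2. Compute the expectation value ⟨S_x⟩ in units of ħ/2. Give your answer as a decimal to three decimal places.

0.333

⟨σ_x⟩ = 2 Re(a* b)/(|a|²+|b|²) with a = -1, b = (-1 - 2i).
a* b = (1 + 2i), so ⟨σ_x⟩ = 2/6.
⟨S_x⟩ = (ħ/2)·⟨σ_x⟩.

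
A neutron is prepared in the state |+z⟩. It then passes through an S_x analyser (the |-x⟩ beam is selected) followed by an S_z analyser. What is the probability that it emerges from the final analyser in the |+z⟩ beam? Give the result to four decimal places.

0.2500

First analyser (S_x): from |+z⟩, P(|-x⟩) = 1/2.
After stage 1 the state is |-x⟩; P(|+z⟩) = |⟨+z|-x⟩|² = 1/2.
Joint probability = 1/2 × 1/2 = 0.2500.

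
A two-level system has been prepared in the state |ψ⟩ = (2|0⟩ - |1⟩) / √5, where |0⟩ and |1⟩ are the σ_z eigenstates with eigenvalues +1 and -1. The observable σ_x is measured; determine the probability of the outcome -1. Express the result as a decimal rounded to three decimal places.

0.900

|-x⟩ = (|0⟩ - |1⟩)/√2, so ⟨-x|ψ⟩ = (3) / (√2·√5).
P = |3|² / 10 = 9/10.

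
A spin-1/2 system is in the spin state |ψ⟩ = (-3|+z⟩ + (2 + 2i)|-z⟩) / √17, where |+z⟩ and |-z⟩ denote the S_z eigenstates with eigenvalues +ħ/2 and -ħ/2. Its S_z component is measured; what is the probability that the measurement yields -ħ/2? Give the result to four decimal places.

The -ħ/2 outcome corresponds to |-z⟩. Its amplitude in |ψ⟩ is (2 + 2i)/√17.
P = |2 + 2i|² / 17 = 8/17.

0.4706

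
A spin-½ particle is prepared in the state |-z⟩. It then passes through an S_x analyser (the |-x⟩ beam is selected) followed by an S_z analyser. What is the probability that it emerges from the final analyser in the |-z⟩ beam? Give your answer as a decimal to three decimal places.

0.250

First analyser (S_x): from |-z⟩, P(|-x⟩) = 1/2.
After stage 1 the state is |-x⟩; P(|-z⟩) = |⟨-z|-x⟩|² = 1/2.
Joint probability = 1/2 × 1/2 = 0.250.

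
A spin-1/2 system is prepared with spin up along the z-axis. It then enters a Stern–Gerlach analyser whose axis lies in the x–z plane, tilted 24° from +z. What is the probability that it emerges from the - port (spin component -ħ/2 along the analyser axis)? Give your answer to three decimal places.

For spin-½, the probability of finding spin-up along an axis at angle θ to the initial spin direction is cos²(θ/2); spin-down is sin²(θ/2).
θ = 24°, so P = sin²(12°) ≈ 0.043.

0.043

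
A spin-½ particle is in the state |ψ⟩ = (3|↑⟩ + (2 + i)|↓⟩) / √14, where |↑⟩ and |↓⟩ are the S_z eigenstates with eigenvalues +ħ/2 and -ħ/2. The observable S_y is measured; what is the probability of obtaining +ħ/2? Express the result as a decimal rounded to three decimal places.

|+y⟩ = (|↑⟩ + i|↓⟩)/√2, so ⟨+y|ψ⟩ = (4 - 2i) / (√2·√14).
P = |4 - 2i|² / 28 = 20/28.

0.714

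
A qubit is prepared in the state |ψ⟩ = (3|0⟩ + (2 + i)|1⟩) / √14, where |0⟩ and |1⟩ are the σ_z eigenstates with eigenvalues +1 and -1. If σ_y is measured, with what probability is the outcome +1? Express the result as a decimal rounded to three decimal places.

0.714

|+y⟩ = (|0⟩ + i|1⟩)/√2, so ⟨+y|ψ⟩ = (4 - 2i) / (√2·√14).
P = |4 - 2i|² / 28 = 20/28.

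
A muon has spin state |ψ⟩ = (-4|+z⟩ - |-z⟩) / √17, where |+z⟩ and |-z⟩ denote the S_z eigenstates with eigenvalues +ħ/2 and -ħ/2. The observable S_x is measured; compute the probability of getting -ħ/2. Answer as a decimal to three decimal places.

0.265

|-x⟩ = (|+z⟩ - |-z⟩)/√2, so ⟨-x|ψ⟩ = (-3) / (√2·√17).
P = |-3|² / 34 = 9/34.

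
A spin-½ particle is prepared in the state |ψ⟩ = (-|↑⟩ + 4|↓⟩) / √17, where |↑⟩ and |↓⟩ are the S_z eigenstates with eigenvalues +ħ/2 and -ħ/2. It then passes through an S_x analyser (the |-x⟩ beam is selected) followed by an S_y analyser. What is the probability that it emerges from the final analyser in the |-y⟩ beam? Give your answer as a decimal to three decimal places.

0.368

First analyser (S_x): P(|-x⟩) = |⟨-x|ψ⟩|² = 25/34.
After stage 1 the state is |-x⟩; P(|-y⟩) = |⟨-y|-x⟩|² = 1/2.
Joint probability = 25/34 × 1/2 = 0.368.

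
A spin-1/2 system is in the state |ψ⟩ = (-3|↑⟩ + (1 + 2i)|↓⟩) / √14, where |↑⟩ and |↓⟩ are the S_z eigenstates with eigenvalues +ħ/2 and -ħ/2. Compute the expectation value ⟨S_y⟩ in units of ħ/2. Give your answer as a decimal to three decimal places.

-0.857

⟨σ_y⟩ = 2 Im(a* b)/(|a|²+|b|²) with a = -3, b = (1 + 2i).
a* b = (-3 - 6i), so ⟨σ_y⟩ = -12/14.
⟨S_y⟩ = (ħ/2)·⟨σ_y⟩.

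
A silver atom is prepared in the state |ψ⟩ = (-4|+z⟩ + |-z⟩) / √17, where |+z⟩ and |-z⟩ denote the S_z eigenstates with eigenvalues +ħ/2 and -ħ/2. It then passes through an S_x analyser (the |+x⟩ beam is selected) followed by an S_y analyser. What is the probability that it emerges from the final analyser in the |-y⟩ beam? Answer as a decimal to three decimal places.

First analyser (S_x): P(|+x⟩) = |⟨+x|ψ⟩|² = 9/34.
After stage 1 the state is |+x⟩; P(|-y⟩) = |⟨-y|+x⟩|² = 1/2.
Joint probability = 9/34 × 1/2 = 0.132.

0.132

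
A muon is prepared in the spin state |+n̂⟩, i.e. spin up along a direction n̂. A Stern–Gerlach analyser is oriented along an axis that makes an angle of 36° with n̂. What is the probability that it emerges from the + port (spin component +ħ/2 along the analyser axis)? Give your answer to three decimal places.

For spin-½, the probability of finding spin-up along an axis at angle θ to the initial spin direction is cos²(θ/2); spin-down is sin²(θ/2).
θ = 36°, so P = cos²(18°) ≈ 0.905.

0.905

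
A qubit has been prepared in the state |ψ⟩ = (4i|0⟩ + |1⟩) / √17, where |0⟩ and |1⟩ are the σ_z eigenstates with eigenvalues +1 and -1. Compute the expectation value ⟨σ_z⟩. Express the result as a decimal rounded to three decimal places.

0.882

⟨σ_z⟩ = |a|² - |b|² divided by |a|²+|b|², with a, b the |0⟩, |1⟩ amplitudes.
= (16 - 1)/17 = 15/17.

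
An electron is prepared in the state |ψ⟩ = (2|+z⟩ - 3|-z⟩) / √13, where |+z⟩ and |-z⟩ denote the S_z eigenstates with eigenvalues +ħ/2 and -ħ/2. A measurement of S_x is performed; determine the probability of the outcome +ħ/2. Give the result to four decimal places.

|+x⟩ = (|+z⟩ + |-z⟩)/√2, so ⟨+x|ψ⟩ = (-1) / (√2·√13).
P = |-1|² / 26 = 1/26.

0.0385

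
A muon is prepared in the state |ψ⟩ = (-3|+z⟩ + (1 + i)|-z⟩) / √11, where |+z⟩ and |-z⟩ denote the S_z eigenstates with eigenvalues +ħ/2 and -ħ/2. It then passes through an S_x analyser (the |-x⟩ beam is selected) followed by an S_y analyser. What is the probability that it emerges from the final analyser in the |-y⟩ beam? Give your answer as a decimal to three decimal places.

First analyser (S_x): P(|-x⟩) = |⟨-x|ψ⟩|² = 17/22.
After stage 1 the state is |-x⟩; P(|-y⟩) = |⟨-y|-x⟩|² = 1/2.
Joint probability = 17/22 × 1/2 = 0.386.

0.386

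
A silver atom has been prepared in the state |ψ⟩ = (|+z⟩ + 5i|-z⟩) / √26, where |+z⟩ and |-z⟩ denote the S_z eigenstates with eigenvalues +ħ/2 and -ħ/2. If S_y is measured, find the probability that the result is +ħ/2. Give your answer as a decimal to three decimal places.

0.692

|+y⟩ = (|+z⟩ + i|-z⟩)/√2, so ⟨+y|ψ⟩ = (6) / (√2·√26).
P = |6|² / 52 = 36/52.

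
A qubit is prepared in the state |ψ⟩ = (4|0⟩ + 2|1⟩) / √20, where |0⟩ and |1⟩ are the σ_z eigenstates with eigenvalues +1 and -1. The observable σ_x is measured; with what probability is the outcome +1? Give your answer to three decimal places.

|+x⟩ = (|0⟩ + |1⟩)/√2, so ⟨+x|ψ⟩ = (6) / (√2·√20).
P = |6|² / 40 = 36/40.

0.900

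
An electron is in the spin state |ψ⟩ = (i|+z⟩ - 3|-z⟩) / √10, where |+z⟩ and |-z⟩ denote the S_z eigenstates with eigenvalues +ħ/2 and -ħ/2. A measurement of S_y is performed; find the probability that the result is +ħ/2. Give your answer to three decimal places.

|+y⟩ = (|+z⟩ + i|-z⟩)/√2, so ⟨+y|ψ⟩ = (4i) / (√2·√10).
P = |4i|² / 20 = 16/20.

0.800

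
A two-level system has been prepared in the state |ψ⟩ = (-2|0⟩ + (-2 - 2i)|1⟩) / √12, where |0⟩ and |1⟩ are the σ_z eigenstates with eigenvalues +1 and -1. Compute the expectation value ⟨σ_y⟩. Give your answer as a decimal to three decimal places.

⟨σ_y⟩ = 2 Im(a* b)/(|a|²+|b|²) with a = -2, b = (-2 - 2i).
a* b = (4 + 4i), so ⟨σ_y⟩ = 8/12.

0.667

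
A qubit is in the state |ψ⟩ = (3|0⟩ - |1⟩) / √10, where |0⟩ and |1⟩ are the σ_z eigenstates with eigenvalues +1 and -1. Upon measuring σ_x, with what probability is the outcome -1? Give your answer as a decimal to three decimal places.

0.800

|-x⟩ = (|0⟩ - |1⟩)/√2, so ⟨-x|ψ⟩ = (4) / (√2·√10).
P = |4|² / 20 = 16/20.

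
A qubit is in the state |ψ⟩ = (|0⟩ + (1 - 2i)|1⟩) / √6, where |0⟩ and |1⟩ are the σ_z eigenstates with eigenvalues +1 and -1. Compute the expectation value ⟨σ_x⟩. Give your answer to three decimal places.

⟨σ_x⟩ = 2 Re(a* b)/(|a|²+|b|²) with a = 1, b = (1 - 2i).
a* b = (1 - 2i), so ⟨σ_x⟩ = 2/6.

0.333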